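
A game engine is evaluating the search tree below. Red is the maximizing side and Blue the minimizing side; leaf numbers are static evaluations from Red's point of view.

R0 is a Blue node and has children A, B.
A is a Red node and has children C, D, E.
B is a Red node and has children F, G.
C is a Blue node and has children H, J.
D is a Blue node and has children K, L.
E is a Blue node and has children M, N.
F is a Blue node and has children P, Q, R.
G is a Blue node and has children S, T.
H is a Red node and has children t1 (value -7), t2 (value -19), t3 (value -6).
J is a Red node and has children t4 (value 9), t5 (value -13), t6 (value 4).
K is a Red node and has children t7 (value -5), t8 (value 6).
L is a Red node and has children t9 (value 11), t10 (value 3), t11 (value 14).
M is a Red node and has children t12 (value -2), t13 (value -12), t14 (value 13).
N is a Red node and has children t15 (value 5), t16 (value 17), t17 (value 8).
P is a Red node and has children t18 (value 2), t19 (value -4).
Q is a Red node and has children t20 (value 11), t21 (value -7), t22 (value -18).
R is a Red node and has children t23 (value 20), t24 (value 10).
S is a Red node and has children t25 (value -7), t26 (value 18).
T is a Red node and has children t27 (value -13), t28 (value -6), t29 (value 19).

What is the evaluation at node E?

M (Red): max(-2, -12, 13) = 13
N (Red): max(5, 17, 8) = 17
E (Blue): min(13, 17) = 13

13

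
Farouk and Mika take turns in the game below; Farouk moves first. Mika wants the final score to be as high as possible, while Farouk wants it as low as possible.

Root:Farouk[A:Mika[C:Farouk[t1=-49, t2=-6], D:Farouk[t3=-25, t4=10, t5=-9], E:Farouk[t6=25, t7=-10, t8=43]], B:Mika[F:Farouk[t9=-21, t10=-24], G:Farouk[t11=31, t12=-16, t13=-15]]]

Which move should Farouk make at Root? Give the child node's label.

C (Farouk): min(-49, -6) = -49
D (Farouk): min(-25, 10, -9) = -25
E (Farouk): min(25, -10, 43) = -10
A (Mika): max(-49, -25, -10) = -10
F (Farouk): min(-21, -24) = -24
G (Farouk): min(31, -16, -15) = -16
B (Mika): max(-24, -16) = -16
Root (Farouk): min(-10, -16) = -16
Farouk at Root wants the lowest of {A=-10, B=-16}, so chooses B.

B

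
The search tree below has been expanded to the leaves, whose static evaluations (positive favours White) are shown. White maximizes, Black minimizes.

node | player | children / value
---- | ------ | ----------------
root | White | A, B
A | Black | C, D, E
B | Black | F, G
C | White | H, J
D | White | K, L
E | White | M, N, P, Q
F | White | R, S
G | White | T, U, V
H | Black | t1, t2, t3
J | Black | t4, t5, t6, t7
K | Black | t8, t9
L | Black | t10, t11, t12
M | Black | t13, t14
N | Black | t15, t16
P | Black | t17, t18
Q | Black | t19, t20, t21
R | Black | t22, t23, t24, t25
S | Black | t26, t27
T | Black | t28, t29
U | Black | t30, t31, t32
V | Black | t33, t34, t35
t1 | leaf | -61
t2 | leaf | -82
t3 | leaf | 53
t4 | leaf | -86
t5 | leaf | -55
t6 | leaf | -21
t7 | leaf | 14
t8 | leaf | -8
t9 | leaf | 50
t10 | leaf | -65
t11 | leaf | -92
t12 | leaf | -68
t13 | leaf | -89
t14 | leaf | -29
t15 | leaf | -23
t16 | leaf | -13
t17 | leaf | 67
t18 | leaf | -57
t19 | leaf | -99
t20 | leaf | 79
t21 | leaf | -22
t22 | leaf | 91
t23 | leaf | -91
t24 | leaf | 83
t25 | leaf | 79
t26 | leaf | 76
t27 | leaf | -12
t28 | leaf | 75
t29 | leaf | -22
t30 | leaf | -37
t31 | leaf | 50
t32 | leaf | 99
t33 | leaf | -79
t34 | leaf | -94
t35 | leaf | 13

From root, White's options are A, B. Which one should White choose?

H (Black): min(-61, -82, 53) = -82
J (Black): min(-86, -55, -21, 14) = -86
C (White): max(-82, -86) = -82
K (Black): min(-8, 50) = -8
L (Black): min(-65, -92, -68) = -92
D (White): max(-8, -92) = -8
M (Black): min(-89, -29) = -89
N (Black): min(-23, -13) = -23
P (Black): min(67, -57) = -57
Q (Black): min(-99, 79, -22) = -99
E (White): max(-89, -23, -57, -99) = -23
A (Black): min(-82, -8, -23) = -82
R (Black): min(91, -91, 83, 79) = -91
S (Black): min(76, -12) = -12
F (White): max(-91, -12) = -12
T (Black): min(75, -22) = -22
U (Black): min(-37, 50, 99) = -37
V (Black): min(-79, -94, 13) = -94
G (White): max(-22, -37, -94) = -22
B (Black): min(-12, -22) = -22
root (White): max(-82, -22) = -22
White at root wants the highest of {A=-82, B=-22}, so chooses B.

B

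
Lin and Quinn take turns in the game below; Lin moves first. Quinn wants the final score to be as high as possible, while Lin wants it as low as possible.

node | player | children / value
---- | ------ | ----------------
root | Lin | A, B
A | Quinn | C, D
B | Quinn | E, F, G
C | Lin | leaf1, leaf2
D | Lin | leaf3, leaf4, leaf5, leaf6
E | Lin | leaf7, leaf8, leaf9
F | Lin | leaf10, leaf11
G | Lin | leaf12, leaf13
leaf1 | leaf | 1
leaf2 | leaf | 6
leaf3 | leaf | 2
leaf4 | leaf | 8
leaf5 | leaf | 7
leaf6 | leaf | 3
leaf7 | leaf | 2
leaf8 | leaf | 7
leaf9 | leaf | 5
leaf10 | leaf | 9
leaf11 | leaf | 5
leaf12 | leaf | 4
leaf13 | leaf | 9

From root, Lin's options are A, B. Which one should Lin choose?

A

C (Lin): min(1, 6) = 1
D (Lin): min(2, 8, 7, 3) = 2
A (Quinn): max(1, 2) = 2
E (Lin): min(2, 7, 5) = 2
F (Lin): min(9, 5) = 5
G (Lin): min(4, 9) = 4
B (Quinn): max(2, 5, 4) = 5
root (Lin): min(2, 5) = 2
Lin at root wants the lowest of {A=2, B=5}, so chooses A.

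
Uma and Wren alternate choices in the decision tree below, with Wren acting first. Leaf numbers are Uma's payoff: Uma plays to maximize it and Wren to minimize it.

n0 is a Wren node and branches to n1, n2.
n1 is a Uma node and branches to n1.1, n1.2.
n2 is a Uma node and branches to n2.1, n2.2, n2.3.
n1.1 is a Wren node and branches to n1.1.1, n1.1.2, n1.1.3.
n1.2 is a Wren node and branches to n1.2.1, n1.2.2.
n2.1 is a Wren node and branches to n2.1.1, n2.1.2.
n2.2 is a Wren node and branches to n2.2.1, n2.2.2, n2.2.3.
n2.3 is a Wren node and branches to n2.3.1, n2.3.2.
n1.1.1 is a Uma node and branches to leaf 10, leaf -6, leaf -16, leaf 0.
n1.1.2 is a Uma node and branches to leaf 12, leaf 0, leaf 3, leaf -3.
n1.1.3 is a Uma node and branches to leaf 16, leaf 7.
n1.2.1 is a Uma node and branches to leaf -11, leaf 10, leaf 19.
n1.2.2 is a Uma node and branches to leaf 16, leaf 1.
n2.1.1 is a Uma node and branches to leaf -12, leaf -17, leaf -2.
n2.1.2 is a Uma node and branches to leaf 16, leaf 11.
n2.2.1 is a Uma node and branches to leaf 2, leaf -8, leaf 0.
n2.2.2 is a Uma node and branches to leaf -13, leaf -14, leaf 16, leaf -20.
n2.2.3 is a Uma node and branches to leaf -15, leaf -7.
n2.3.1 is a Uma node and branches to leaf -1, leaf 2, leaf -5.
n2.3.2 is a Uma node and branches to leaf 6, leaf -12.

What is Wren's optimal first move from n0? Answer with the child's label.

n1.1.1 (Uma): max(10, -6, -16, 0) = 10
n1.1.2 (Uma): max(12, 0, 3, -3) = 12
n1.1.3 (Uma): max(16, 7) = 16
n1.1 (Wren): min(10, 12, 16) = 10
n1.2.1 (Uma): max(-11, 10, 19) = 19
n1.2.2 (Uma): max(16, 1) = 16
n1.2 (Wren): min(19, 16) = 16
n1 (Uma): max(10, 16) = 16
n2.1.1 (Uma): max(-12, -17, -2) = -2
n2.1.2 (Uma): max(16, 11) = 16
n2.1 (Wren): min(-2, 16) = -2
n2.2.1 (Uma): max(2, -8, 0) = 2
n2.2.2 (Uma): max(-13, -14, 16, -20) = 16
n2.2.3 (Uma): max(-15, -7) = -7
n2.2 (Wren): min(2, 16, -7) = -7
n2.3.1 (Uma): max(-1, 2, -5) = 2
n2.3.2 (Uma): max(6, -12) = 6
n2.3 (Wren): min(2, 6) = 2
n2 (Uma): max(-2, -7, 2) = 2
n0 (Wren): min(16, 2) = 2
Wren at n0 wants the lowest of {n1=16, n2=2}, so chooses n2.

n2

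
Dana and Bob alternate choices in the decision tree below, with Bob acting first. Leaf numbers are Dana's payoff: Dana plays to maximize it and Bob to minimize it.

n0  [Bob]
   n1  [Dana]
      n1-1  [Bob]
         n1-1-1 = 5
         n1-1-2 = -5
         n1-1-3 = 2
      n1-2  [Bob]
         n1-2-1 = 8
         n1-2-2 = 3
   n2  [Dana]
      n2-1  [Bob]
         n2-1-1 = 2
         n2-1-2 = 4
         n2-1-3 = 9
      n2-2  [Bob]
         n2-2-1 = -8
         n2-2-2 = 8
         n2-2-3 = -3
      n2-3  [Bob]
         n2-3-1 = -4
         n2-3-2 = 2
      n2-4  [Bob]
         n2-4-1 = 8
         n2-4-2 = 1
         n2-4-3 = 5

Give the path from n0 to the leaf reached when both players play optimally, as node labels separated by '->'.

n0 -> n2 -> n2-1 -> n2-1-1

n1-1 (Bob): min(5, -5, 2) = -5
n1-2 (Bob): min(8, 3) = 3
n1 (Dana): max(-5, 3) = 3
n2-1 (Bob): min(2, 4, 9) = 2
n2-2 (Bob): min(-8, 8, -3) = -8
n2-3 (Bob): min(-4, 2) = -4
n2-4 (Bob): min(8, 1, 5) = 1
n2 (Dana): max(2, -8, -4, 1) = 2
n0 (Bob): min(3, 2) = 2
At n0, Bob picks n2 (lowest: 2).
At n2, Dana picks n2-1 (highest: 2).
At n2-1, Bob picks n2-1-1 (lowest: 2).
Terminal value 2.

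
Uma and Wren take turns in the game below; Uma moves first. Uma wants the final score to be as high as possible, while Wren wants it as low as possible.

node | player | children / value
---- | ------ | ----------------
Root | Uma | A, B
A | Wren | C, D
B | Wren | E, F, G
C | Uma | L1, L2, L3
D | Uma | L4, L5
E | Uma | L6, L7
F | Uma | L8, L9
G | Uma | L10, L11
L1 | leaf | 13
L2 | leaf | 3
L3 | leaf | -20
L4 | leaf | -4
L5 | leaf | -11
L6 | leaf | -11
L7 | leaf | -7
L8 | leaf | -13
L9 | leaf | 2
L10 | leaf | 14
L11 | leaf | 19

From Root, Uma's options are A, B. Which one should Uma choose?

C (Uma): max(13, 3, -20) = 13
D (Uma): max(-4, -11) = -4
A (Wren): min(13, -4) = -4
E (Uma): max(-11, -7) = -7
F (Uma): max(-13, 2) = 2
G (Uma): max(14, 19) = 19
B (Wren): min(-7, 2, 19) = -7
Root (Uma): max(-4, -7) = -4
Uma at Root wants the highest of {A=-4, B=-7}, so chooses A.

A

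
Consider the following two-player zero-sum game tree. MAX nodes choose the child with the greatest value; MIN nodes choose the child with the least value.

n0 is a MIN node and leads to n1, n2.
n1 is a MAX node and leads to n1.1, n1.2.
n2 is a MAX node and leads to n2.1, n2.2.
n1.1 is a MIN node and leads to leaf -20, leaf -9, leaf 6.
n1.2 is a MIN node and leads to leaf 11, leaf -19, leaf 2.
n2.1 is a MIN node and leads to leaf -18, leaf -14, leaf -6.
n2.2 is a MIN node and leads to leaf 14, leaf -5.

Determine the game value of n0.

-19

n1.1 (MIN): min(-20, -9, 6) = -20
n1.2 (MIN): min(11, -19, 2) = -19
n1 (MAX): max(-20, -19) = -19
n2.1 (MIN): min(-18, -14, -6) = -18
n2.2 (MIN): min(14, -5) = -5
n2 (MAX): max(-18, -5) = -5
n0 (MIN): min(-19, -5) = -19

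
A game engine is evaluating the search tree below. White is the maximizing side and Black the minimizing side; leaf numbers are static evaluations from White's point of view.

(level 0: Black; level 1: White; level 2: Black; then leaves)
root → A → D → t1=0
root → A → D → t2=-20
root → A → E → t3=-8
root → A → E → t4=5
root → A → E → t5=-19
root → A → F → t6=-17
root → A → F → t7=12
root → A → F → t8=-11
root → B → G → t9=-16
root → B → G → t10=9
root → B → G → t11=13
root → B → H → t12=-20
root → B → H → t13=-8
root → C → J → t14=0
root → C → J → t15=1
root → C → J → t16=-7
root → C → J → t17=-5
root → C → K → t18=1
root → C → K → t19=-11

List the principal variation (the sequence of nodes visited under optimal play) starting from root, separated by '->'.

D (Black): min(0, -20) = -20
E (Black): min(-8, 5, -19) = -19
F (Black): min(-17, 12, -11) = -17
A (White): max(-20, -19, -17) = -17
G (Black): min(-16, 9, 13) = -16
H (Black): min(-20, -8) = -20
B (White): max(-16, -20) = -16
J (Black): min(0, 1, -7, -5) = -7
K (Black): min(1, -11) = -11
C (White): max(-7, -11) = -7
root (Black): min(-17, -16, -7) = -17
At root, Black picks A (lowest: -17).
At A, White picks F (highest: -17).
At F, Black picks t6 (lowest: -17).
Terminal value -17.

root -> A -> F -> t6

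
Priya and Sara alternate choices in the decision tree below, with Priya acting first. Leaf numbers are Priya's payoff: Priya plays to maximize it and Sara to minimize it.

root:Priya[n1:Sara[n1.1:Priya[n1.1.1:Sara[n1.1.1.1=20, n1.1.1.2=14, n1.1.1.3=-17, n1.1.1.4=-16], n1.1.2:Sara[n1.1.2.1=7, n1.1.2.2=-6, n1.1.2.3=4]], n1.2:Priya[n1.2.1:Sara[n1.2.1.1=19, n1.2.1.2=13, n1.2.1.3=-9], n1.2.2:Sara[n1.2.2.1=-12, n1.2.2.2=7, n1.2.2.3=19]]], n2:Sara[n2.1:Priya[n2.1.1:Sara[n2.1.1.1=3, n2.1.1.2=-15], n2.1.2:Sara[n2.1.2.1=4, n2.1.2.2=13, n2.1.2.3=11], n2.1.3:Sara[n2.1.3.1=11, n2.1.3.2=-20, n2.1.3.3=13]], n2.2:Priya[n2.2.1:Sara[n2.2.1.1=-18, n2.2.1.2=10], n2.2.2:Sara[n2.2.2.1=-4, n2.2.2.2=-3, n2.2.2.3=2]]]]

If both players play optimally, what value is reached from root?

-4

n1.1.1 (Sara): min(20, 14, -17, -16) = -17
n1.1.2 (Sara): min(7, -6, 4) = -6
n1.1 (Priya): max(-17, -6) = -6
n1.2.1 (Sara): min(19, 13, -9) = -9
n1.2.2 (Sara): min(-12, 7, 19) = -12
n1.2 (Priya): max(-9, -12) = -9
n1 (Sara): min(-6, -9) = -9
n2.1.1 (Sara): min(3, -15) = -15
n2.1.2 (Sara): min(4, 13, 11) = 4
n2.1.3 (Sara): min(11, -20, 13) = -20
n2.1 (Priya): max(-15, 4, -20) = 4
n2.2.1 (Sara): min(-18, 10) = -18
n2.2.2 (Sara): min(-4, -3, 2) = -4
n2.2 (Priya): max(-18, -4) = -4
n2 (Sara): min(4, -4) = -4
root (Priya): max(-9, -4) = -4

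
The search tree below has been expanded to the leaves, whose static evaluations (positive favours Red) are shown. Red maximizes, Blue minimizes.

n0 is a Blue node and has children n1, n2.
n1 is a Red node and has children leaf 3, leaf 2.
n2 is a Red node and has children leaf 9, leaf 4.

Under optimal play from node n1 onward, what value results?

n1 (Red): max(3, 2) = 3

3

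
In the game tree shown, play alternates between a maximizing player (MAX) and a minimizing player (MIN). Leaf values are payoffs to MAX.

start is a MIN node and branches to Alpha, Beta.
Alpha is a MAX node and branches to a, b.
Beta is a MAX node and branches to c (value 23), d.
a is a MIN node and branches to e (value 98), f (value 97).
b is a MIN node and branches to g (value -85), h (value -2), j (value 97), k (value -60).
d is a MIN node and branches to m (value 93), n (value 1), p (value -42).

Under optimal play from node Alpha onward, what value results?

97

a (MIN): min(98, 97) = 97
b (MIN): min(-85, -2, 97, -60) = -85
Alpha (MAX): max(97, -85) = 97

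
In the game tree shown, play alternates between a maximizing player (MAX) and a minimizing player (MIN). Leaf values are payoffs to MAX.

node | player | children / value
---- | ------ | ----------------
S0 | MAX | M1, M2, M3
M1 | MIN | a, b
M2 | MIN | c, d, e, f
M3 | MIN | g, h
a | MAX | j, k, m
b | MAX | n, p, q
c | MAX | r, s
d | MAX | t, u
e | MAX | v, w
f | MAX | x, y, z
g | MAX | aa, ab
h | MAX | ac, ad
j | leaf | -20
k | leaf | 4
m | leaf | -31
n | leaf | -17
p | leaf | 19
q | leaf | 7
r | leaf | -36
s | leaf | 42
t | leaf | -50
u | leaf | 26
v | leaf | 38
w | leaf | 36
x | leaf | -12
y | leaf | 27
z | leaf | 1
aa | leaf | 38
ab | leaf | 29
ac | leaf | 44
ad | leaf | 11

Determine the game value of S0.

38

a (MAX): max(-20, 4, -31) = 4
b (MAX): max(-17, 19, 7) = 19
M1 (MIN): min(4, 19) = 4
c (MAX): max(-36, 42) = 42
d (MAX): max(-50, 26) = 26
e (MAX): max(38, 36) = 38
f (MAX): max(-12, 27, 1) = 27
M2 (MIN): min(42, 26, 38, 27) = 26
g (MAX): max(38, 29) = 38
h (MAX): max(44, 11) = 44
M3 (MIN): min(38, 44) = 38
S0 (MAX): max(4, 26, 38) = 38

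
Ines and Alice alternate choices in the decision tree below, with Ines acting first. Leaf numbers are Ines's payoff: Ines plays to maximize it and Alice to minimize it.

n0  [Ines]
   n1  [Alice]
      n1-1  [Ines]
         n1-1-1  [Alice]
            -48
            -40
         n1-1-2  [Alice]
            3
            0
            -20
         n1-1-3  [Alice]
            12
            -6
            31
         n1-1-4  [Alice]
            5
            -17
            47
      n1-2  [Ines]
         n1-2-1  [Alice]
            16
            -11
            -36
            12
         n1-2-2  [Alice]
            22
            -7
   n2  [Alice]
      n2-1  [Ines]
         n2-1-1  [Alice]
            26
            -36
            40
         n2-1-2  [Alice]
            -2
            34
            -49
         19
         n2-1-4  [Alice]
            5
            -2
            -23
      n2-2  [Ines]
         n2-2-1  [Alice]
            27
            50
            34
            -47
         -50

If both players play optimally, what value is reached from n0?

-7

n1-1-1 (Alice): min(-48, -40) = -48
n1-1-2 (Alice): min(3, 0, -20) = -20
n1-1-3 (Alice): min(12, -6, 31) = -6
n1-1-4 (Alice): min(5, -17, 47) = -17
n1-1 (Ines): max(-48, -20, -6, -17) = -6
n1-2-1 (Alice): min(16, -11, -36, 12) = -36
n1-2-2 (Alice): min(22, -7) = -7
n1-2 (Ines): max(-36, -7) = -7
n1 (Alice): min(-6, -7) = -7
n2-1-1 (Alice): min(26, -36, 40) = -36
n2-1-2 (Alice): min(-2, 34, -49) = -49
n2-1-4 (Alice): min(5, -2, -23) = -23
n2-1 (Ines): max(-36, -49, 19, -23) = 19
n2-2-1 (Alice): min(27, 50, 34, -47) = -47
n2-2 (Ines): max(-47, -50) = -47
n2 (Alice): min(19, -47) = -47
n0 (Ines): max(-7, -47) = -7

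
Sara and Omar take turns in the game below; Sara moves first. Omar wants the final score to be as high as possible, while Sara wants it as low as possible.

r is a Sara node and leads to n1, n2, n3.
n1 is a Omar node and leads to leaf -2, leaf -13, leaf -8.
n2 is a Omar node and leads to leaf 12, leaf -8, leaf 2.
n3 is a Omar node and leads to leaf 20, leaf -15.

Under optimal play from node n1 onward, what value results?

n1 (Omar): max(-2, -13, -8) = -2

-2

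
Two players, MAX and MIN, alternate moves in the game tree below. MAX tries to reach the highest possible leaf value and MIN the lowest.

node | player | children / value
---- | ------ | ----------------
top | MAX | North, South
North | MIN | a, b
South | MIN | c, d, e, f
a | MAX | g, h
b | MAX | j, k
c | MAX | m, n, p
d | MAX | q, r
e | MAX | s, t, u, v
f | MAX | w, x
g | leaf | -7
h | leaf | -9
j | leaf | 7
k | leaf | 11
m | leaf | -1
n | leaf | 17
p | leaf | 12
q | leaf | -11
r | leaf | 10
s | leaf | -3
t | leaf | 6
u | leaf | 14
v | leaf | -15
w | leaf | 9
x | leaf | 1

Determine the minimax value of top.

9

a (MAX): max(-7, -9) = -7
b (MAX): max(7, 11) = 11
North (MIN): min(-7, 11) = -7
c (MAX): max(-1, 17, 12) = 17
d (MAX): max(-11, 10) = 10
e (MAX): max(-3, 6, 14, -15) = 14
f (MAX): max(9, 1) = 9
South (MIN): min(17, 10, 14, 9) = 9
top (MAX): max(-7, 9) = 9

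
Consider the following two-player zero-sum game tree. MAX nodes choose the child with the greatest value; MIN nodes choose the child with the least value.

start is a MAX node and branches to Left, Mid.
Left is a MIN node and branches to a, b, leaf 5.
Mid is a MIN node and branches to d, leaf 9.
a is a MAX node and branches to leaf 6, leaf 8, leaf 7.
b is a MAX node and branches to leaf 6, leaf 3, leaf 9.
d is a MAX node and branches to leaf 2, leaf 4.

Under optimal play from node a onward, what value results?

8

a (MAX): max(6, 8, 7) = 8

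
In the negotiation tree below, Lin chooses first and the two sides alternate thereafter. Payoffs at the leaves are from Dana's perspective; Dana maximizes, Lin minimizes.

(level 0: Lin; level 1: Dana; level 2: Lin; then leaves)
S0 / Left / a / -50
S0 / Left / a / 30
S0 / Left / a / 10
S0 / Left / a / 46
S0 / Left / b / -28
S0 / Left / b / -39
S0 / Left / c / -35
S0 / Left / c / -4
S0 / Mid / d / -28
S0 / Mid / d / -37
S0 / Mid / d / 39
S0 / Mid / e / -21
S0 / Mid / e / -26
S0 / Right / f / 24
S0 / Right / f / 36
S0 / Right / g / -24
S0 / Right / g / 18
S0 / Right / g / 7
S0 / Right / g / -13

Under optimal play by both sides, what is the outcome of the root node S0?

a (Lin): min(-50, 30, 10, 46) = -50
b (Lin): min(-28, -39) = -39
c (Lin): min(-35, -4) = -35
Left (Dana): max(-50, -39, -35) = -35
d (Lin): min(-28, -37, 39) = -37
e (Lin): min(-21, -26) = -26
Mid (Dana): max(-37, -26) = -26
f (Lin): min(24, 36) = 24
g (Lin): min(-24, 18, 7, -13) = -24
Right (Dana): max(24, -24) = 24
S0 (Lin): min(-35, -26, 24) = -35

-35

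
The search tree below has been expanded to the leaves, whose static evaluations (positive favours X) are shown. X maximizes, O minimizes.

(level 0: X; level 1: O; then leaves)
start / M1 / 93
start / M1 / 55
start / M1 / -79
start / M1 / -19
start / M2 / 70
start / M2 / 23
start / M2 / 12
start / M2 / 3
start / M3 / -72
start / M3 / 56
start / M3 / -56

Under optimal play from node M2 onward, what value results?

3

M2 (O): min(70, 23, 12, 3) = 3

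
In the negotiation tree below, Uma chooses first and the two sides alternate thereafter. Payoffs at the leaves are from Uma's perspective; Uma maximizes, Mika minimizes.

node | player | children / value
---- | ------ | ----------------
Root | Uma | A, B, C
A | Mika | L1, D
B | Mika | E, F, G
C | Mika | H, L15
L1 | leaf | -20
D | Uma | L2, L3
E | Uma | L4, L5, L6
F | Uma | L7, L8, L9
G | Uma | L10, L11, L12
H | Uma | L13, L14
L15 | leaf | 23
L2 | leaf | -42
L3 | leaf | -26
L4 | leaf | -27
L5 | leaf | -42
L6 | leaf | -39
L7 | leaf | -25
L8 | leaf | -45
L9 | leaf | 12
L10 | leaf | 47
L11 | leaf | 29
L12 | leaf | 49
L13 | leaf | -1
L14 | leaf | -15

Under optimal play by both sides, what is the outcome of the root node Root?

D (Uma): max(-42, -26) = -26
A (Mika): min(-20, -26) = -26
E (Uma): max(-27, -42, -39) = -27
F (Uma): max(-25, -45, 12) = 12
G (Uma): max(47, 29, 49) = 49
B (Mika): min(-27, 12, 49) = -27
H (Uma): max(-1, -15) = -1
C (Mika): min(-1, 23) = -1
Root (Uma): max(-26, -27, -1) = -1

-1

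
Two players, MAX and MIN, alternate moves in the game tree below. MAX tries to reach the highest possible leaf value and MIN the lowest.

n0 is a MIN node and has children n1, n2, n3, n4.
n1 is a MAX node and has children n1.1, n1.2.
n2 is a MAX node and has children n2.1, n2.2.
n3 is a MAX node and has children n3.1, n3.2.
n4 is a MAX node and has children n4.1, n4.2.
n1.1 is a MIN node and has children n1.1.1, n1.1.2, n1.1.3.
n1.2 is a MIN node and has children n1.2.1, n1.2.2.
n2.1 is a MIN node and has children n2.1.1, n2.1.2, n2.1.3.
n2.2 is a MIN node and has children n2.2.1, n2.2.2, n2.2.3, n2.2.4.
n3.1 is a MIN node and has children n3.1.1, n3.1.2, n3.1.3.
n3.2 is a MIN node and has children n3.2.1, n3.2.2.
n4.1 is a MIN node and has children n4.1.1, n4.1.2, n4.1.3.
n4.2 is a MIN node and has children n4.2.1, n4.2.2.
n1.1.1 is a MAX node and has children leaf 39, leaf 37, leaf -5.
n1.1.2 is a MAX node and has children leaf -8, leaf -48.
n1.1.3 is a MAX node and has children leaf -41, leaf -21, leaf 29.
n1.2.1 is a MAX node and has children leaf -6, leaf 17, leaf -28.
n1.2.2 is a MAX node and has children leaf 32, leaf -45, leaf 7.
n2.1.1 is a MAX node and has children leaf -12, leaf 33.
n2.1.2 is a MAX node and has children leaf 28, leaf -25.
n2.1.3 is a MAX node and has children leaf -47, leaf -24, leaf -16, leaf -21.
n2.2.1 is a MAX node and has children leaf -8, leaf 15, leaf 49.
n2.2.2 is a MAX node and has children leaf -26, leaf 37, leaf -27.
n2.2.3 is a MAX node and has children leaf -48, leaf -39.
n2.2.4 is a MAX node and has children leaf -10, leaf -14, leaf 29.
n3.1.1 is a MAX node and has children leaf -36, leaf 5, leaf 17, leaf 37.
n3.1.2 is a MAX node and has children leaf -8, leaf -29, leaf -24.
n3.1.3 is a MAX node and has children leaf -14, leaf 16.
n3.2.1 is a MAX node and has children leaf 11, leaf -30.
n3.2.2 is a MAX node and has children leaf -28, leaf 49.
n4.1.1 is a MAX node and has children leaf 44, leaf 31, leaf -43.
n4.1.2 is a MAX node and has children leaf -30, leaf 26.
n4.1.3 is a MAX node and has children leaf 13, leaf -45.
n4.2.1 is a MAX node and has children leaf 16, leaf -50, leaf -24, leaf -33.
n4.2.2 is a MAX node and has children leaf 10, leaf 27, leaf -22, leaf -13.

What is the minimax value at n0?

n1.1.1 (MAX): max(39, 37, -5) = 39
n1.1.2 (MAX): max(-8, -48) = -8
n1.1.3 (MAX): max(-41, -21, 29) = 29
n1.1 (MIN): min(39, -8, 29) = -8
n1.2.1 (MAX): max(-6, 17, -28) = 17
n1.2.2 (MAX): max(32, -45, 7) = 32
n1.2 (MIN): min(17, 32) = 17
n1 (MAX): max(-8, 17) = 17
n2.1.1 (MAX): max(-12, 33) = 33
n2.1.2 (MAX): max(28, -25) = 28
n2.1.3 (MAX): max(-47, -24, -16, -21) = -16
n2.1 (MIN): min(33, 28, -16) = -16
n2.2.1 (MAX): max(-8, 15, 49) = 49
n2.2.2 (MAX): max(-26, 37, -27) = 37
n2.2.3 (MAX): max(-48, -39) = -39
n2.2.4 (MAX): max(-10, -14, 29) = 29
n2.2 (MIN): min(49, 37, -39, 29) = -39
n2 (MAX): max(-16, -39) = -16
n3.1.1 (MAX): max(-36, 5, 17, 37) = 37
n3.1.2 (MAX): max(-8, -29, -24) = -8
n3.1.3 (MAX): max(-14, 16) = 16
n3.1 (MIN): min(37, -8, 16) = -8
n3.2.1 (MAX): max(11, -30) = 11
n3.2.2 (MAX): max(-28, 49) = 49
n3.2 (MIN): min(11, 49) = 11
n3 (MAX): max(-8, 11) = 11
n4.1.1 (MAX): max(44, 31, -43) = 44
n4.1.2 (MAX): max(-30, 26) = 26
n4.1.3 (MAX): max(13, -45) = 13
n4.1 (MIN): min(44, 26, 13) = 13
n4.2.1 (MAX): max(16, -50, -24, -33) = 16
n4.2.2 (MAX): max(10, 27, -22, -13) = 27
n4.2 (MIN): min(16, 27) = 16
n4 (MAX): max(13, 16) = 16
n0 (MIN): min(17, -16, 11, 16) = -16

-16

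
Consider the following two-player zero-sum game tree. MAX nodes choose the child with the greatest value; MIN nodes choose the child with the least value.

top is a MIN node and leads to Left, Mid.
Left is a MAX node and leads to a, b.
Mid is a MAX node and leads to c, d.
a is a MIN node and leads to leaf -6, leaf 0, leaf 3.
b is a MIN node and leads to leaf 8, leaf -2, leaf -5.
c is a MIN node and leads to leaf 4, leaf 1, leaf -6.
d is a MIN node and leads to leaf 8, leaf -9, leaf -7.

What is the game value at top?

-6

a (MIN): min(-6, 0, 3) = -6
b (MIN): min(8, -2, -5) = -5
Left (MAX): max(-6, -5) = -5
c (MIN): min(4, 1, -6) = -6
d (MIN): min(8, -9, -7) = -9
Mid (MAX): max(-6, -9) = -6
top (MIN): min(-5, -6) = -6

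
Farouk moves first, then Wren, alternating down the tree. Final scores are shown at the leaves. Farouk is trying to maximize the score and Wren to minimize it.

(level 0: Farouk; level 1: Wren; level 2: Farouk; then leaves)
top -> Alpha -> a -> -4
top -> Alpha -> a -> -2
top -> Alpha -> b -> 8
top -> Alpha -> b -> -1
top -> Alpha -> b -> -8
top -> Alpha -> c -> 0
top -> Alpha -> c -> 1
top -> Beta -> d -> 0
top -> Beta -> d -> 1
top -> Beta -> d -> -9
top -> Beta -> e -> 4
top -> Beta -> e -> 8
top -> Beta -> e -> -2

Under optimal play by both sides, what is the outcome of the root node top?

1

a (Farouk): max(-4, -2) = -2
b (Farouk): max(8, -1, -8) = 8
c (Farouk): max(0, 1) = 1
Alpha (Wren): min(-2, 8, 1) = -2
d (Farouk): max(0, 1, -9) = 1
e (Farouk): max(4, 8, -2) = 8
Beta (Wren): min(1, 8) = 1
top (Farouk): max(-2, 1) = 1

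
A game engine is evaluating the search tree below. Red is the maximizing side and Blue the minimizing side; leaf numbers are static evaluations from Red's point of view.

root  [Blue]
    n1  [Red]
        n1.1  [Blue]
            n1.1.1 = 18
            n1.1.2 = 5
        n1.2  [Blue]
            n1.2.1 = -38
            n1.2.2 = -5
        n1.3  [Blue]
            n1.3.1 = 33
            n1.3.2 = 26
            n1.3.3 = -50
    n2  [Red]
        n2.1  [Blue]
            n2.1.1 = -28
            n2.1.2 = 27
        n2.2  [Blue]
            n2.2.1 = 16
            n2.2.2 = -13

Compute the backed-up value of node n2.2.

n2.2 (Blue): min(16, -13) = -13

-13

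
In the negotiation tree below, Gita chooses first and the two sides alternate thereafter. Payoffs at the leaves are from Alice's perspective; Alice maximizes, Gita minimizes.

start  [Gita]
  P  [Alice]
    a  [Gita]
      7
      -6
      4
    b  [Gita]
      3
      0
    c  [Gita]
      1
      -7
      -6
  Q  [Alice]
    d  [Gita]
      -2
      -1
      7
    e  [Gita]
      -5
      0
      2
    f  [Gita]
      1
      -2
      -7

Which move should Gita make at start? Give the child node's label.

Q

a (Gita): min(7, -6, 4) = -6
b (Gita): min(3, 0) = 0
c (Gita): min(1, -7, -6) = -7
P (Alice): max(-6, 0, -7) = 0
d (Gita): min(-2, -1, 7) = -2
e (Gita): min(-5, 0, 2) = -5
f (Gita): min(1, -2, -7) = -7
Q (Alice): max(-2, -5, -7) = -2
start (Gita): min(0, -2) = -2
Gita at start wants the lowest of {P=0, Q=-2}, so chooses Q.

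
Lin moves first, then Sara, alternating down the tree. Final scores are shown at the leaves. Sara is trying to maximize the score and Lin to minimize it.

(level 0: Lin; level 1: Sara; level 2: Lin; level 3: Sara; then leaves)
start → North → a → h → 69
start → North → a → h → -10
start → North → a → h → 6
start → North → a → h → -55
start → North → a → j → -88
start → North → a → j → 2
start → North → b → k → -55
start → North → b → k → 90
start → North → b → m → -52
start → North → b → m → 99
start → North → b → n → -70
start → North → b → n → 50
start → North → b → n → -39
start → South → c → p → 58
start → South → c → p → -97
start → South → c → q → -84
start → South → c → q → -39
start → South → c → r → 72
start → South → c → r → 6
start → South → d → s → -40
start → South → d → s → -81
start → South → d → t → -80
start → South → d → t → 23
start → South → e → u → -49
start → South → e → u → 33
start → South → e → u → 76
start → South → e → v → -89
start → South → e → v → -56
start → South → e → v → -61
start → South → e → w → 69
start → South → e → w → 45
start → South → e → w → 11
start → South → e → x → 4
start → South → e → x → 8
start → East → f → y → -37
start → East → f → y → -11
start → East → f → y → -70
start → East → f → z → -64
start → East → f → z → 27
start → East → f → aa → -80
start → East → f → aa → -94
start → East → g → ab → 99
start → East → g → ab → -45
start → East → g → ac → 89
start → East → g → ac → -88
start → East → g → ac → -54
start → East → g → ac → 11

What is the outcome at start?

-39

h (Sara): max(69, -10, 6, -55) = 69
j (Sara): max(-88, 2) = 2
a (Lin): min(69, 2) = 2
k (Sara): max(-55, 90) = 90
m (Sara): max(-52, 99) = 99
n (Sara): max(-70, 50, -39) = 50
b (Lin): min(90, 99, 50) = 50
North (Sara): max(2, 50) = 50
p (Sara): max(58, -97) = 58
q (Sara): max(-84, -39) = -39
r (Sara): max(72, 6) = 72
c (Lin): min(58, -39, 72) = -39
s (Sara): max(-40, -81) = -40
t (Sara): max(-80, 23) = 23
d (Lin): min(-40, 23) = -40
u (Sara): max(-49, 33, 76) = 76
v (Sara): max(-89, -56, -61) = -56
w (Sara): max(69, 45, 11) = 69
x (Sara): max(4, 8) = 8
e (Lin): min(76, -56, 69, 8) = -56
South (Sara): max(-39, -40, -56) = -39
y (Sara): max(-37, -11, -70) = -11
z (Sara): max(-64, 27) = 27
aa (Sara): max(-80, -94) = -80
f (Lin): min(-11, 27, -80) = -80
ab (Sara): max(99, -45) = 99
ac (Sara): max(89, -88, -54, 11) = 89
g (Lin): min(99, 89) = 89
East (Sara): max(-80, 89) = 89
start (Lin): min(50, -39, 89) = -39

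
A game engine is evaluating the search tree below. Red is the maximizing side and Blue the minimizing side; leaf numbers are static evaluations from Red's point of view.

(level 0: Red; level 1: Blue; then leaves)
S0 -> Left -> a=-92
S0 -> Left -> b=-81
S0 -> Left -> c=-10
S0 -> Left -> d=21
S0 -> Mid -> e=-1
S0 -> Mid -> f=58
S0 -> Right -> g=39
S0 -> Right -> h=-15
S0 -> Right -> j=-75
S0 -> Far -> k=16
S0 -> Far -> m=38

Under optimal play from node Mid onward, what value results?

-1

Mid (Blue): min(-1, 58) = -1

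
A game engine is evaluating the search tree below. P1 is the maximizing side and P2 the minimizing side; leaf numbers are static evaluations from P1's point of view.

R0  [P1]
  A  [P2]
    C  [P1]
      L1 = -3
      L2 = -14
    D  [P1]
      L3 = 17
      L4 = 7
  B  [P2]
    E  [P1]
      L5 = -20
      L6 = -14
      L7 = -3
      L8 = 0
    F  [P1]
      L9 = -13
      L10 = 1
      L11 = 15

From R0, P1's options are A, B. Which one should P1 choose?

B

C (P1): max(-3, -14) = -3
D (P1): max(17, 7) = 17
A (P2): min(-3, 17) = -3
E (P1): max(-20, -14, -3, 0) = 0
F (P1): max(-13, 1, 15) = 15
B (P2): min(0, 15) = 0
R0 (P1): max(-3, 0) = 0
P1 at R0 wants the highest of {A=-3, B=0}, so chooses B.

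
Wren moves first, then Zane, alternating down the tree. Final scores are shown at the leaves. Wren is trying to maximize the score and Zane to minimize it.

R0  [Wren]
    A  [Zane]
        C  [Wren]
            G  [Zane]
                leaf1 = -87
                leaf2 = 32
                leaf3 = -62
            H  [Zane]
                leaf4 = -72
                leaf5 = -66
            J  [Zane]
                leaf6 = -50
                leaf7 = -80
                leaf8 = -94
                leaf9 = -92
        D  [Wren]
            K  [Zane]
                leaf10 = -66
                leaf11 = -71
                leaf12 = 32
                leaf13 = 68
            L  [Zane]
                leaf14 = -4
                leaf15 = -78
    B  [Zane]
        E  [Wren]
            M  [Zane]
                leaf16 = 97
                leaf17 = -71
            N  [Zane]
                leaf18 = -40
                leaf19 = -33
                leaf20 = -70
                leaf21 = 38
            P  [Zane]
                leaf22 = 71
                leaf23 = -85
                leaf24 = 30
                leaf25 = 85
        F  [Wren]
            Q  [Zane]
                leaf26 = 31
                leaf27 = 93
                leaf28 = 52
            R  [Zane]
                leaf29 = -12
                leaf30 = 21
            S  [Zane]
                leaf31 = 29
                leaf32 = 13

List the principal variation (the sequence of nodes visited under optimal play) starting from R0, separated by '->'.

G (Zane): min(-87, 32, -62) = -87
H (Zane): min(-72, -66) = -72
J (Zane): min(-50, -80, -94, -92) = -94
C (Wren): max(-87, -72, -94) = -72
K (Zane): min(-66, -71, 32, 68) = -71
L (Zane): min(-4, -78) = -78
D (Wren): max(-71, -78) = -71
A (Zane): min(-72, -71) = -72
M (Zane): min(97, -71) = -71
N (Zane): min(-40, -33, -70, 38) = -70
P (Zane): min(71, -85, 30, 85) = -85
E (Wren): max(-71, -70, -85) = -70
Q (Zane): min(31, 93, 52) = 31
R (Zane): min(-12, 21) = -12
S (Zane): min(29, 13) = 13
F (Wren): max(31, -12, 13) = 31
B (Zane): min(-70, 31) = -70
R0 (Wren): max(-72, -70) = -70
At R0, Wren picks B (highest: -70).
At B, Zane picks E (lowest: -70).
At E, Wren picks N (highest: -70).
At N, Zane picks leaf20 (lowest: -70).
Terminal value -70.

R0 -> B -> E -> N -> leaf20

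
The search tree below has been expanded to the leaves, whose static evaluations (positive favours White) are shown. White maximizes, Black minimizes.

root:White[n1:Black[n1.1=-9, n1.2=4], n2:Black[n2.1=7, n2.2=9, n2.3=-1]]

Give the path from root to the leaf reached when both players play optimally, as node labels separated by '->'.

root -> n2 -> n2.3

n1 (Black): min(-9, 4) = -9
n2 (Black): min(7, 9, -1) = -1
root (White): max(-9, -1) = -1
At root, White picks n2 (highest: -1).
At n2, Black picks n2.3 (lowest: -1).
Terminal value -1.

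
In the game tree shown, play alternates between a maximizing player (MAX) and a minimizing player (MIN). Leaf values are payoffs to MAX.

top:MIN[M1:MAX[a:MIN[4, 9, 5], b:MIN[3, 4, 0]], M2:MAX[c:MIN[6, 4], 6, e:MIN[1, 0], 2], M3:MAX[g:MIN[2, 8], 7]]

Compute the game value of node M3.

7

g (MIN): min(2, 8) = 2
M3 (MAX): max(2, 7) = 7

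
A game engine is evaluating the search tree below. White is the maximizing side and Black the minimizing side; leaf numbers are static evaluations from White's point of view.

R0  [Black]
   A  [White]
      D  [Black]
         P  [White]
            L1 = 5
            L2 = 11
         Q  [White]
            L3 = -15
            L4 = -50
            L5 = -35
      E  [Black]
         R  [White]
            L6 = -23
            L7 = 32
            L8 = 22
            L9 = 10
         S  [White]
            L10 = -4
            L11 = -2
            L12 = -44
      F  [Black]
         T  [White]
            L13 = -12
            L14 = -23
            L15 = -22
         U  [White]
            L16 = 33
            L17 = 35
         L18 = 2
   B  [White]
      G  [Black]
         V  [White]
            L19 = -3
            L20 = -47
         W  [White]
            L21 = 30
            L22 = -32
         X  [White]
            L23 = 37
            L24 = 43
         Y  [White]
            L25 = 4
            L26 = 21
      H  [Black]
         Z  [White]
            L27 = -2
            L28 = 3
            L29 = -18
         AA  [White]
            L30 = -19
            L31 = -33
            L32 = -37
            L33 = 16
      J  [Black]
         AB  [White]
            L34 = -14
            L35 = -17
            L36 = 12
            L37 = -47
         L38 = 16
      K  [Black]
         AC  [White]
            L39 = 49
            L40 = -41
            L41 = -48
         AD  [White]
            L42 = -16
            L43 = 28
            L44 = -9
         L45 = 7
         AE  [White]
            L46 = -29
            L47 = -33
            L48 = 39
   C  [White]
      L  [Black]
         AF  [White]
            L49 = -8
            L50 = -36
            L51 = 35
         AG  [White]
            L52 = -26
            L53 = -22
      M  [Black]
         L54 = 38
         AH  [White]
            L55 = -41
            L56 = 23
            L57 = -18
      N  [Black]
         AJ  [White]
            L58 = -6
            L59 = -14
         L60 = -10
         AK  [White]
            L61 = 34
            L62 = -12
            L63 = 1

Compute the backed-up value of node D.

-15

P (White): max(5, 11) = 11
Q (White): max(-15, -50, -35) = -15
D (Black): min(11, -15) = -15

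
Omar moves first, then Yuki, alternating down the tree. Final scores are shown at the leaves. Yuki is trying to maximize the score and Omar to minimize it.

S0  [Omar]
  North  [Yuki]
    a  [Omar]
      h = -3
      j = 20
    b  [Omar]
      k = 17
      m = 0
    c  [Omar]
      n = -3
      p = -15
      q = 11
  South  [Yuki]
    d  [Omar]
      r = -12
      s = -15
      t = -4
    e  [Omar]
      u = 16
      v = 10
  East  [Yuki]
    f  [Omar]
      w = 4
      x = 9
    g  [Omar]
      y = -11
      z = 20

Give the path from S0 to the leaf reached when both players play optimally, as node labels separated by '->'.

S0 -> North -> b -> m

a (Omar): min(-3, 20) = -3
b (Omar): min(17, 0) = 0
c (Omar): min(-3, -15, 11) = -15
North (Yuki): max(-3, 0, -15) = 0
d (Omar): min(-12, -15, -4) = -15
e (Omar): min(16, 10) = 10
South (Yuki): max(-15, 10) = 10
f (Omar): min(4, 9) = 4
g (Omar): min(-11, 20) = -11
East (Yuki): max(4, -11) = 4
S0 (Omar): min(0, 10, 4) = 0
At S0, Omar picks North (lowest: 0).
At North, Yuki picks b (highest: 0).
At b, Omar picks m (lowest: 0).
Terminal value 0.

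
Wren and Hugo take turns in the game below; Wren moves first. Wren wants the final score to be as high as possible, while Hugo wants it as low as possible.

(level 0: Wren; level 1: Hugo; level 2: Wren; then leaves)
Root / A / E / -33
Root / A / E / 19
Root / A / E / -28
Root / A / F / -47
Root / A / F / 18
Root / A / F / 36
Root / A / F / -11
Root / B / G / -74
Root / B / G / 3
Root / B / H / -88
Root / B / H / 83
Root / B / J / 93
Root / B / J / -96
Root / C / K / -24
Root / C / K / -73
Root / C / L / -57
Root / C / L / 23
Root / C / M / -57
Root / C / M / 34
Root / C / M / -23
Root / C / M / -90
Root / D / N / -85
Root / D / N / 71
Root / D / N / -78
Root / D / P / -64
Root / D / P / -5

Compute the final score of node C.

-24

K (Wren): max(-24, -73) = -24
L (Wren): max(-57, 23) = 23
M (Wren): max(-57, 34, -23, -90) = 34
C (Hugo): min(-24, 23, 34) = -24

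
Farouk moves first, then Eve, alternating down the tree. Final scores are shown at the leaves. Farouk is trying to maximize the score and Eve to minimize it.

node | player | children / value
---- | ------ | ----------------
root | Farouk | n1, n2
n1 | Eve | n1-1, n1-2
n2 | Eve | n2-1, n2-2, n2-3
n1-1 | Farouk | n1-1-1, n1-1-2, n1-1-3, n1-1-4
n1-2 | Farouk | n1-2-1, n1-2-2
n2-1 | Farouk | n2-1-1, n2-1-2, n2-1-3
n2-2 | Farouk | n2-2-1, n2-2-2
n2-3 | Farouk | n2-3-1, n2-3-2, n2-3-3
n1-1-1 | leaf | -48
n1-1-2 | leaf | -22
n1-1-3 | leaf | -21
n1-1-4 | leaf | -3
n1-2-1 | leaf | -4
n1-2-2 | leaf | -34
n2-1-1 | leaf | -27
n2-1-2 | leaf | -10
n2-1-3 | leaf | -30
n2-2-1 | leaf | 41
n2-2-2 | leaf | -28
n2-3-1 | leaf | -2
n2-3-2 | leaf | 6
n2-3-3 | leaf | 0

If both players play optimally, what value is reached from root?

n1-1 (Farouk): max(-48, -22, -21, -3) = -3
n1-2 (Farouk): max(-4, -34) = -4
n1 (Eve): min(-3, -4) = -4
n2-1 (Farouk): max(-27, -10, -30) = -10
n2-2 (Farouk): max(41, -28) = 41
n2-3 (Farouk): max(-2, 6, 0) = 6
n2 (Eve): min(-10, 41, 6) = -10
root (Farouk): max(-4, -10) = -4

-4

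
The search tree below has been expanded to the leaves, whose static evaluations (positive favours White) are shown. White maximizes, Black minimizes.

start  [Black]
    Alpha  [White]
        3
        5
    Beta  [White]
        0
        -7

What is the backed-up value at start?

0

Alpha (White): max(3, 5) = 5
Beta (White): max(0, -7) = 0
start (Black): min(5, 0) = 0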